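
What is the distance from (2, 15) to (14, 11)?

d = sqrt((12)^2 + (-4)^2) = sqrt(160) = 4*sqrt(10)

4*sqrt(10)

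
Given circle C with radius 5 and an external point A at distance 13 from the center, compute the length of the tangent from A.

tangent = √(d² - r²) = √(13² - 5²) = √(169 - 25) = √144 = 12

12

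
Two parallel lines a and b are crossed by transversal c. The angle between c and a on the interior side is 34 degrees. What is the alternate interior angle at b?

Alternate interior angles are equal: 34 degrees.

34 degrees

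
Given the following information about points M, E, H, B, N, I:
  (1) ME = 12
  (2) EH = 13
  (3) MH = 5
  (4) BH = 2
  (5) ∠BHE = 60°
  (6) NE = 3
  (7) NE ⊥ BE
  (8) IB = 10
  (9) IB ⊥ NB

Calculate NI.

Step 1: By the law of cosines on triangle BHE: BE² = 2² + 13² − 2·2·13·cos(60°) = 147, so BE = 7·√3.
Step 2: By the law of cosines on triangle BEN: BN² = (7·√3)² + 3² − 2·7·√3·3·cos(90°) = 156, so BN = 2·√39.
Step 3: By the law of cosines on triangle NBI: NI² = (2·√39)² + 10² − 2·2·√39·10·cos(90°) = 256, so NI = 16.

Therefore, the length of NI = 16.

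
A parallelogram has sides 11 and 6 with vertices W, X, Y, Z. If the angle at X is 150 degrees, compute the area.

The area of a parallelogram equals the product of two adjacent sides times the sine of the included angle.
This is because the height equals 6 * sin(150°) = 3.
Area = 11 * 3 = 33

33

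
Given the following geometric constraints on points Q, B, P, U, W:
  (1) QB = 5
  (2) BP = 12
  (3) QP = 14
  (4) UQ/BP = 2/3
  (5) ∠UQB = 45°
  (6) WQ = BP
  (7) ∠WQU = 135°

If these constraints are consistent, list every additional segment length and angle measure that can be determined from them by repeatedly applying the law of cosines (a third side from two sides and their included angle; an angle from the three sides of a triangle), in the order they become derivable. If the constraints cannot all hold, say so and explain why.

The constraints are consistent. Derivable facts, in order:
After 1 step:
- BU ≈ 5.69
- UW ≈ 18.54
- ∠BPQ = 20.36°
- ∠BQP = 56.63°
- ∠PBQ = 103°
After 2 steps:
- ∠BUQ = 38.38°
- ∠QBU = 96.62°
- ∠QUW = 27.24°
- ∠QWU = 17.76°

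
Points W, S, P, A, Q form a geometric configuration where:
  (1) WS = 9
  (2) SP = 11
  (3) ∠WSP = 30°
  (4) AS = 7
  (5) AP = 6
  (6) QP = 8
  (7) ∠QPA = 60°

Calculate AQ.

Step 1: By the law of cosines on triangle APQ: AQ² = 6² + 8² − 2·6·8·cos(60°) = 52, so AQ = 2·√13.

Therefore, the length of AQ = 2·√13.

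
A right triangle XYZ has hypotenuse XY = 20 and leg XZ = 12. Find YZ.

By the Pythagorean theorem: YZ^2 = XY^2 - XZ^2
YZ^2 = 20^2 - 12^2 = 400 - 144 = 256
YZ = sqrt(256) = 16

16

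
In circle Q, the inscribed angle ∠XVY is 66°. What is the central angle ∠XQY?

The inscribed angle theorem states that a central angle is always twice any inscribed angle that subtends the same arc.
Since the inscribed angle is 66°, the central angle = 2 × 66° = 132°.

132°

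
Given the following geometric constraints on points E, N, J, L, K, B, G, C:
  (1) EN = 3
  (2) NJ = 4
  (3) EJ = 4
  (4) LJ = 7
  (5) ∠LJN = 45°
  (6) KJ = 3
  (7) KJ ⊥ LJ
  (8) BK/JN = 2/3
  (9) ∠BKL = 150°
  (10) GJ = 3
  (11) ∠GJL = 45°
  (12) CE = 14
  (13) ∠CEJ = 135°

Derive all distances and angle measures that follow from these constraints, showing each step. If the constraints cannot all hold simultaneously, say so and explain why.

The constraints are consistent.

From the given relations:
  BK = 2/3·JN = 2/3·4 ≈ 2.67

Step 1: From NJ = 4, JL = 7, and ∠NJL = 45°, by the law of cosines:
  NL² = NJ² + JL² - 2·NJ·JL·cos(45°) = 16 + 49 - 39.6 = 25.4
  NL ≈ 5.04

Step 2: From JE = 4, EC = 14, and ∠JEC = 135°, by the law of cosines:
  JC² = JE² + EC² - 2·JE·EC·cos(135°) = 16 + 196 + 79.2 = 291.2
  JC ≈ 17.06

Step 3: From LJ = 7, JK = 3, and ∠LJK = 90°, by the law of cosines:
  LK² = LJ² + JK² - 2·LJ·JK·cos(90°) = 49 + 9 - 0 = 58
  LK = √58

Step 4: From LJ = 7, JG = 3, and ∠LJG = 45°, by the law of cosines:
  LG² = LJ² + JG² - 2·LJ·JG·cos(45°) = 49 + 9 - 29.7 = 28.3
  LG ≈ 5.32

Step 5: From EJ = 4, EN = 3, JN = 4, by the inverse law of cosines:
  cos(∠JEN) = (EJ² + EN² - JN²) / (2·EJ·EN)
  ∠JEN = 67.98°

Step 6: From NE = 3, NJ = 4, EJ = 4, by the inverse law of cosines:
  cos(∠ENJ) = (NE² + NJ² - EJ²) / (2·NE·NJ)
  ∠ENJ = 67.98°

Step 7: From JE = 4, JN = 4, EN = 3, by the inverse law of cosines:
  cos(∠EJN) = (JE² + JN² - EN²) / (2·JE·JN)
  ∠EJN = 44.05°

Step 8: From LK = √58, KB = 2.67, and ∠LKB = 150°, by the law of cosines:
  LB² = LK² + KB² - 2·LK·KB·cos(150°) = 58 + 7.111 + 35.18 = 100.3
  LB ≈ 10.01

Step 9: From NJ = 4, NL = 5.04, JL = 7, by the inverse law of cosines:
  cos(∠JNL) = (NJ² + NL² - JL²) / (2·NJ·NL)
  ∠JNL = 100.86°

Step 10: From JC = 17.06, JE = 4, CE = 14, by the inverse law of cosines:
  cos(∠CJE) = (JC² + JE² - CE²) / (2·JC·JE)
  ∠CJE = 35.46°

Step 11: From LG = 5.32, LJ = 7, GJ = 3, by the inverse law of cosines:
  cos(∠GLJ) = (LG² + LJ² - GJ²) / (2·LG·LJ)
  ∠GLJ = 23.5°

Step 12: From LJ = 7, LK = √58, JK = 3, by the inverse law of cosines:
  cos(∠JLK) = (LJ² + LK² - JK²) / (2·LJ·LK)
  ∠JLK = 23.2°

Step 13: From LJ = 7, LN = 5.04, JN = 4, by the inverse law of cosines:
  cos(∠JLN) = (LJ² + LN² - JN²) / (2·LJ·LN)
  ∠JLN = 34.14°

Step 14: From KJ = 3, KL = √58, JL = 7, by the inverse law of cosines:
  cos(∠JKL) = (KJ² + KL² - JL²) / (2·KJ·KL)
  ∠JKL = 66.8°

Step 15: From GJ = 3, GL = 5.32, JL = 7, by the inverse law of cosines:
  cos(∠JGL) = (GJ² + GL² - JL²) / (2·GJ·GL)
  ∠JGL = 111.5°

Step 16: From CE = 14, CJ = 17.06, EJ = 4, by the inverse law of cosines:
  cos(∠ECJ) = (CE² + CJ² - EJ²) / (2·CE·CJ)
  ∠ECJ = 9.54°

Step 17: From LB = 10.01, LK = √58, BK = 2.67, by the inverse law of cosines:
  cos(∠BLK) = (LB² + LK² - BK²) / (2·LB·LK)
  ∠BLK = 7.65°

Step 18: From BK = 2.67, BL = 10.01, KL = √58, by the inverse law of cosines:
  cos(∠KBL) = (BK² + BL² - KL²) / (2·BK·BL)
  ∠KBL = 22.35°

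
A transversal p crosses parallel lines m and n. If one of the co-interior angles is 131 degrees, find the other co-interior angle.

Co-interior (same-side interior) angles are between the parallel lines on the same side of the transversal.
Unlike corresponding or alternate interior angles, they are supplementary rather than equal.
So the angle = 180 - 131 = 49 degrees.

49 degrees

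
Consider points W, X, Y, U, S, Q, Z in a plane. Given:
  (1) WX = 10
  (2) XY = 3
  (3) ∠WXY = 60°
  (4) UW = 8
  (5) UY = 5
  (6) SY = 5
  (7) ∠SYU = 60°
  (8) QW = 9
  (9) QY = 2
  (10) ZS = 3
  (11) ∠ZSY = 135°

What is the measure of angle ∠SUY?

Step 1: By the law of cosines on triangle UYS: US² = 5² + 5² − 2·5·5·cos(60°) = 25, so US = 5.
Step 2: By the inverse law of cosines on triangle SUY: cos(∠SUY) = (5² + 5² − 5²) / (2·5·5) = 25/50 = 0.5, so ∠SUY = 60°.

Therefore, the measure of angle ∠SUY = 60°.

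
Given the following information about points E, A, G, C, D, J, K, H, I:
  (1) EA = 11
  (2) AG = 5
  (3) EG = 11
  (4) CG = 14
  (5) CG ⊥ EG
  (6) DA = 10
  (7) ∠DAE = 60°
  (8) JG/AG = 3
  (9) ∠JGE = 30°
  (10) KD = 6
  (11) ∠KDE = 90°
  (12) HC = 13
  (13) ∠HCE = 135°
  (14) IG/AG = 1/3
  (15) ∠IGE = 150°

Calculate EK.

Step 1: By the law of cosines on triangle EAD: ED² = 11² + 10² − 2·11·10·cos(60°) = 111, so ED = √111.
Step 2: By the law of cosines on triangle EDK: EK² = √111² + 6² − 2·√111·6·cos(90°) = 147, so EK = 7·√3.

Therefore, the length of EK = 7·√3.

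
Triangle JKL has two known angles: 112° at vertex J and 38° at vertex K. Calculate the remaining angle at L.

Let angle L = x. Then 112 + 38 + x = 180.
x = 180 - 150 = 30 degrees.

30 degrees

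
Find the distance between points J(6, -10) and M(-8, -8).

The horizontal distance is |-8 - 6| = 14 and the vertical distance is |-8 - -10| = 2.
By the Pythagorean theorem, d = sqrt(14^2 + 2^2) = sqrt(200) = 10*sqrt(2).

10*sqrt(2)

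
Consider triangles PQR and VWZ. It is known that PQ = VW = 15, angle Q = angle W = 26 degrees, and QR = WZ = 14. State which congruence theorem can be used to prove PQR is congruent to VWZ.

The given information matches SAS: Two pairs of corresponding sides and the included angle are equal (Side-Angle-Side).

SAS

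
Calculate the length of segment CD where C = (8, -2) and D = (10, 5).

d = sqrt((2)^2 + (7)^2) = sqrt(53)

sqrt(53)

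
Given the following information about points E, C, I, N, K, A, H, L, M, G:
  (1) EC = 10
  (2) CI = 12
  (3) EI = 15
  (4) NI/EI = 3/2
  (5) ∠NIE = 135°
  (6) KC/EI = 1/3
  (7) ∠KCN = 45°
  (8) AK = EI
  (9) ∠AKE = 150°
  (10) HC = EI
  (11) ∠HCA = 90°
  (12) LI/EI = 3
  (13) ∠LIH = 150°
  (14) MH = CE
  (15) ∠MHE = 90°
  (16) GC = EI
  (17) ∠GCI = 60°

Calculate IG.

From the given relations: GC = EI = 15.
Step 1: By the law of cosines on triangle ICG: IG² = 12² + 15² − 2·12·15·cos(60°) = 189, so IG = 3·√21.

Therefore, the length of IG = 3·√21.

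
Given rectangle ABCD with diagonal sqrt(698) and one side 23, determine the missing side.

b = sqrt(d^2 - a^2) = sqrt(698 - 529) = sqrt(169) = 13

13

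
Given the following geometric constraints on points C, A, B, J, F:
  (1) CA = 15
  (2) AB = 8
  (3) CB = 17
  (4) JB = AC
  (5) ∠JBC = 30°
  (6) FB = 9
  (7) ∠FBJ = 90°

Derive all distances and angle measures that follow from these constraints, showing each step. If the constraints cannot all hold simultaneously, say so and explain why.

The constraints are consistent.

From the given relations:
  JB = AC = 15

Step 1: From CB = 17, BJ = 15, and ∠CBJ = 30°, by the law of cosines:
  CJ² = CB² + BJ² - 2·CB·BJ·cos(30°) = 289 + 225 - 441.7 = 72.33
  CJ ≈ 8.5

Step 2: From JB = 15, BF = 9, and ∠JBF = 90°, by the law of cosines:
  JF² = JB² + BF² - 2·JB·BF·cos(90°) = 225 + 81 - 0 = 306
  JF = 3·√34

Step 3: From CA = 15, CB = 17, AB = 8, by the inverse law of cosines:
  cos(∠ACB) = (CA² + CB² - AB²) / (2·CA·CB)
  ∠ACB = 28.07°

Step 4: From AB = 8, AC = 15, BC = 17, by the inverse law of cosines:
  cos(∠BAC) = (AB² + AC² - BC²) / (2·AB·AC)
  ∠BAC = 90°

Step 5: From BA = 8, BC = 17, AC = 15, by the inverse law of cosines:
  cos(∠ABC) = (BA² + BC² - AC²) / (2·BA·BC)
  ∠ABC = 61.93°

Step 6: From CB = 17, CJ = 8.5, BJ = 15, by the inverse law of cosines:
  cos(∠BCJ) = (CB² + CJ² - BJ²) / (2·CB·CJ)
  ∠BCJ = 61.87°

Step 7: From JB = 15, JC = 8.5, BC = 17, by the inverse law of cosines:
  cos(∠BJC) = (JB² + JC² - BC²) / (2·JB·JC)
  ∠BJC = 88.13°

Step 8: From JB = 15, JF = 3·√34, BF = 9, by the inverse law of cosines:
  cos(∠BJF) = (JB² + JF² - BF²) / (2·JB·JF)
  ∠BJF = 30.96°

Step 9: From FB = 9, FJ = 3·√34, BJ = 15, by the inverse law of cosines:
  cos(∠BFJ) = (FB² + FJ² - BJ²) / (2·FB·FJ)
  ∠BFJ = 59.04°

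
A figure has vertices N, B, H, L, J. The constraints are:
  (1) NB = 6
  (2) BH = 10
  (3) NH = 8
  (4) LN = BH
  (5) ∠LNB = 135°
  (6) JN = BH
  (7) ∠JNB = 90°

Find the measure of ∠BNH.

Step 1: By the inverse law of cosines on triangle BNH: cos(∠BNH) = (6² + 8² − 10²) / (2·6·8) = 0/96 = 0, so ∠BNH = 90°.

Therefore, the measure of angle ∠BNH = 90°.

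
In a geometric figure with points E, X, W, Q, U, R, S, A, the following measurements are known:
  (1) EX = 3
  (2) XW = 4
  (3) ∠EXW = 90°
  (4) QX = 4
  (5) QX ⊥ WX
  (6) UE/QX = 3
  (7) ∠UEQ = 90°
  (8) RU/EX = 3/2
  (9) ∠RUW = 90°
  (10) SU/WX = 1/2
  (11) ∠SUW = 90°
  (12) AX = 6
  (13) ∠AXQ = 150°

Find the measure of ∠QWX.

Step 1: By the law of cosines on triangle WXQ: WQ² = 4² + 4² − 2·4·4·cos(90°) = 32, so WQ = 4·√2.
Step 2: By the inverse law of cosines on triangle QWX: cos(∠QWX) = ((4·√2)² + 4² − 4²) / (2·4·√2·4) = 32/45.25 = 0.7071, so ∠QWX = 45°.

Therefore, the measure of angle ∠QWX = 45°.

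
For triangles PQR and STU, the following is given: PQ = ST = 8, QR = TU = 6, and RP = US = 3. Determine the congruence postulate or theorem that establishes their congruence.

Consider the given information: PQ = ST = 8, QR = TU = 6, and RP = US = 3
This is not SAS or AAS: SAS requires two sides and the included angle between them. AAS requires two angles and a non-included side.
The correct criterion is SSS. All three pairs of corresponding sides are equal (Side-Side-Side).

SSS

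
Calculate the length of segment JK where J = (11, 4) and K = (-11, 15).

d = sqrt((-22)^2 + (11)^2) = sqrt(605) = 11*sqrt(5)

11*sqrt(5)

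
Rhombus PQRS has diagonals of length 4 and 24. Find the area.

Area of a rhombus = (d1 * d2) / 2
Area = (4 * 24) / 2
Area = 96 / 2
Area = 48

48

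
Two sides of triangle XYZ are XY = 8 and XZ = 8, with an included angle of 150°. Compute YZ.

When two sides and the included angle are known, the law of cosines gives the third side.
c^2 = a^2 + b^2 - 2ab cos(C) generalizes the Pythagorean theorem to non-right triangles.
Here: YZ^2 = 64 + 64 - 128*(-sqrt(3)/2) = 64*sqrt(3) + 128
YZ = 8*sqrt(sqrt(3) + 2)

8*sqrt(sqrt(3) + 2)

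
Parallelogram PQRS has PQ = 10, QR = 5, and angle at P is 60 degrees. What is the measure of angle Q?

Consecutive angles are supplementary: angle Q = 180 - 60 = 120 degrees.

120 degrees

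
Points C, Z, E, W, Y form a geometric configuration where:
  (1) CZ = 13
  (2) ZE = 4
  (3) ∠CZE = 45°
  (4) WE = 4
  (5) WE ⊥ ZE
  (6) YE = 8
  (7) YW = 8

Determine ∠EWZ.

Step 1: By the law of cosines on triangle WEZ: WZ² = 4² + 4² − 2·4·4·cos(90°) = 32, so WZ = 4·√2.
Step 2: By the inverse law of cosines on triangle EWZ: cos(∠EWZ) = (4² + (4·√2)² − 4²) / (2·4·4·√2) = 32/45.25 = 0.7071, so ∠EWZ = 45°.

Therefore, the measure of angle ∠EWZ = 45°.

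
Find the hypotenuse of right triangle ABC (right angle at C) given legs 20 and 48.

AB = sqrt(20^2 + 48^2) = sqrt(2704) = 52

52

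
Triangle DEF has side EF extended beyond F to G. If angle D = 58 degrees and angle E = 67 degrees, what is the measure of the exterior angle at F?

The interior angle at F is 180 - 58 - 67 = 55 degrees.
The exterior angle and interior angle at F are supplementary:
Exterior angle = 180 - 55 = 125 degrees.

125 degrees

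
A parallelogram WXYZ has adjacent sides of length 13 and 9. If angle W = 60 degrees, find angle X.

Consecutive angles are supplementary: angle X = 180 - 60 = 120 degrees.

120 degrees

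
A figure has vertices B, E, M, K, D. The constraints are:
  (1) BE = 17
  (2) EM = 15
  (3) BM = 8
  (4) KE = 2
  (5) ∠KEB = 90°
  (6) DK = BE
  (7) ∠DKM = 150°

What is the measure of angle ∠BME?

Step 1: By the inverse law of cosines on triangle BME: cos(∠BME) = (8² + 15² − 17²) / (2·8·15) = 0/240 = 0, so ∠BME = 90°.

Therefore, the measure of angle ∠BME = 90°.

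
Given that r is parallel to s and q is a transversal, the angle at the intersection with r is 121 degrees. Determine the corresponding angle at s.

Corresponding angles are equal: 121 degrees.

121 degrees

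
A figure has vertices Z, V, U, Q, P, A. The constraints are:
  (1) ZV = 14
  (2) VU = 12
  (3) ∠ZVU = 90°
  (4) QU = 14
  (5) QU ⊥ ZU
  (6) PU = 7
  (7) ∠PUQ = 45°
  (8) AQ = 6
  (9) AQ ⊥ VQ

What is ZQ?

Step 1: By the law of cosines on triangle UVZ: UZ² = 12² + 14² − 2·12·14·cos(90°) = 340, so UZ = 2·√85.
Step 2: By the law of cosines on triangle ZUQ: ZQ² = (2·√85)² + 14² − 2·2·√85·14·cos(90°) = 536, so ZQ = 2·√134.

Therefore, the length of ZQ = 2·√134.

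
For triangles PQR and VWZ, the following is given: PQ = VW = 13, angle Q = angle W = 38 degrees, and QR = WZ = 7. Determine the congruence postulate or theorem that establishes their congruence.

Consider the given information: PQ = VW = 13, angle Q = angle W = 38 degrees, and QR = WZ = 7
This is not ASA or HL: ASA requires two angles and the side between them. HL only applies to right triangles with matching hypotenuse and leg.
The correct criterion is SAS. Two pairs of corresponding sides and the included angle are equal (Side-Angle-Side).

SAS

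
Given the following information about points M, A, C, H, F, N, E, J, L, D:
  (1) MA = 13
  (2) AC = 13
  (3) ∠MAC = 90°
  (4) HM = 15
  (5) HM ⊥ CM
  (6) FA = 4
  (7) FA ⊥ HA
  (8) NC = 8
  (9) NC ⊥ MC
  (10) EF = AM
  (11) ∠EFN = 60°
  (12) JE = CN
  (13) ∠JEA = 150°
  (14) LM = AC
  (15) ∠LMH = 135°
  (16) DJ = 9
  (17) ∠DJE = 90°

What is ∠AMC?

Step 1: By the law of cosines on triangle MAC: MC² = 13² + 13² − 2·13·13·cos(90°) = 338, so MC = 13·√2.
Step 2: By the inverse law of cosines on triangle AMC: cos(∠AMC) = (13² + (13·√2)² − 13²) / (2·13·13·√2) = 338/478 = 0.7071, so ∠AMC = 45°.

Therefore, the measure of angle ∠AMC = 45°.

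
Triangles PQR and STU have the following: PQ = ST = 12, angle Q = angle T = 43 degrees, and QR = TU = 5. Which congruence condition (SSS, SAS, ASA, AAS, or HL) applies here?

The given information matches SAS: Two pairs of corresponding sides and the included angle are equal (Side-Angle-Side).

SAS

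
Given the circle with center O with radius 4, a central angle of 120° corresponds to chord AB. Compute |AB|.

Chord = 2(4) sin(60°) = 4*sqrt(3)

4*sqrt(3)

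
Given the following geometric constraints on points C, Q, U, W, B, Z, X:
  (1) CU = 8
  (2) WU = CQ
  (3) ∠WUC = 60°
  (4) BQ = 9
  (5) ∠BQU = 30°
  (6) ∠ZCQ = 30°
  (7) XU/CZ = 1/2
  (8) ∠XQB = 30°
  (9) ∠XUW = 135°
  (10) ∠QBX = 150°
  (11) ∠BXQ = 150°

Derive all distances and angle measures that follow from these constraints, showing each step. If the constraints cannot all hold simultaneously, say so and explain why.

These constraints are not satisfiable: (8), (10) and (11) are the three interior angles of triangle XQB, which must sum to 180°, but 30° + 150° + 150° = 330°. No planar figure meets all of them, so nothing further can be derived.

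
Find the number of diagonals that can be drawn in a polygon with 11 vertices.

The number of diagonals in an n-gon is n(n - 3)/2.
For n = 11: 11(11 - 3)/2 = 11 × 8 / 2 = 44.

44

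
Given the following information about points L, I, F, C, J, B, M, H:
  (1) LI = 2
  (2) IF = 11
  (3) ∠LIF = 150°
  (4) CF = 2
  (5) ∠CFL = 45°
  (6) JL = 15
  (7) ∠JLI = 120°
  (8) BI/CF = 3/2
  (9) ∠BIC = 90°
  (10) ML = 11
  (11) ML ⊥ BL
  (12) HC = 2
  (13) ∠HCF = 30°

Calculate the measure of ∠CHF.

Step 1: By the law of cosines on triangle HCF: HF² = 2² + 2² − 2·2·2·cos(30°) = 1.07, so HF ≈ 1.04.
Step 2: By the inverse law of cosines on triangle CHF: cos(∠CHF) = (2² + 1.04² − 2²) / (2·2·1.04) = 1.07/4.14 = 0.2588, so ∠CHF = 75°.

Therefore, the measure of angle ∠CHF = 75°.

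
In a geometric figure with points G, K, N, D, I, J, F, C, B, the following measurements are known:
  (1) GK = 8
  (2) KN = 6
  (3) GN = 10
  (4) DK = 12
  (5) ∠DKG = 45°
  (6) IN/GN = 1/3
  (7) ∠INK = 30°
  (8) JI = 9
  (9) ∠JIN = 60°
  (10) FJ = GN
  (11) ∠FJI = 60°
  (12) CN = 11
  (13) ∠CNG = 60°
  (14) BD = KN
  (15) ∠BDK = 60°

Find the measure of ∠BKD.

From the given relations: BD = KN = 6.
Step 1: By the law of cosines on triangle KDB: KB² = 12² + 6² − 2·12·6·cos(60°) = 108, so KB = 6·√3.
Step 2: By the inverse law of cosines on triangle BKD: cos(∠BKD) = ((6·√3)² + 12² − 6²) / (2·6·√3·12) = 216/249.42 = 0.866, so ∠BKD = 30°.

Therefore, the measure of angle ∠BKD = 30°.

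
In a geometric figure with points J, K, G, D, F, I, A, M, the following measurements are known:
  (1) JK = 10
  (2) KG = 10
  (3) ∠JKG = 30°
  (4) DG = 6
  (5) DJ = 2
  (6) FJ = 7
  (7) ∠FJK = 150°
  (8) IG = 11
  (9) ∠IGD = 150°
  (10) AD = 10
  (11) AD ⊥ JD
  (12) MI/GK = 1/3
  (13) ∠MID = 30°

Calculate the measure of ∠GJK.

Step 1: By the law of cosines on triangle JKG: JG² = 10² + 10² − 2·10·10·cos(30°) = 26.79, so JG ≈ 5.18.
Step 2: By the inverse law of cosines on triangle GJK: cos(∠GJK) = (5.18² + 10² − 10²) / (2·5.18·10) = 26.79/103.53 = 0.2588, so ∠GJK = 75°.

Therefore, the measure of angle ∠GJK = 75°.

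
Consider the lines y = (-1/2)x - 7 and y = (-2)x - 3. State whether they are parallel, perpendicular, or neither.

Slope of line 1: m1 = -1/2
Slope of line 2: m2 = -2
For parallel lines we need equal slopes: -1/2 != -2.
For perpendicular lines we need m1*m2 = -1: (-1/2)(-2) = 1 != -1.
Since neither condition holds, the lines are neither parallel nor perpendicular.

Neither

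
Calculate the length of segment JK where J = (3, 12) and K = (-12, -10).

d = sqrt((-12 - 3)^2 + (-10 - 12)^2)
d = sqrt(-15^2 + -22^2)
d = sqrt(225 + 484)
d = sqrt(709)

sqrt(709)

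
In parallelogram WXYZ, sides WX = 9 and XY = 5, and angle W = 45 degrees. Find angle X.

In a parallelogram, consecutive angles are supplementary (sum to 180°).
angle X = 180 - angle W
angle X = 180 - 45
angle X = 135 degrees

135 degrees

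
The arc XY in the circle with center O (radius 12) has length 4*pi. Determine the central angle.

θ = 360 × 4*pi / (2π × 12) = 60° (rearranging arc length formula).

60°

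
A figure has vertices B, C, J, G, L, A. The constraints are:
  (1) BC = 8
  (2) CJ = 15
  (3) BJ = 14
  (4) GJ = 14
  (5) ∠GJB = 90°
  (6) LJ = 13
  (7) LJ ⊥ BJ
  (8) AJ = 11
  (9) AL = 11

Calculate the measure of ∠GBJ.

Step 1: By the law of cosines on triangle BJG: BG² = 14² + 14² − 2·14·14·cos(90°) = 392, so BG = 14·√2.
Step 2: By the inverse law of cosines on triangle GBJ: cos(∠GBJ) = ((14·√2)² + 14² − 14²) / (2·14·√2·14) = 392/554.37 = 0.7071, so ∠GBJ = 45°.

Therefore, the measure of angle ∠GBJ = 45°.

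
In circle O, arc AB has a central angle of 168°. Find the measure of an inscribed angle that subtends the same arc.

An inscribed angle intercepts an arc from a point on the circle, while the central angle intercepts the same arc from the center.
The inscribed angle is always half the central angle: 168° / 2 = 84°.

84°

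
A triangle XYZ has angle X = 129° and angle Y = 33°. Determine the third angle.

By the triangle angle sum property, the three interior angles of any triangle add up to 180°.
We know angle X = 129° and angle Y = 33°, so their sum is 162°.
Therefore angle Z = 180° - 162° = 18°.

18 degrees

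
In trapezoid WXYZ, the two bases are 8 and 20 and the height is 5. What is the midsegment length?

The midsegment of a trapezoid = (base1 + base2) / 2
midsegment = (8 + 20) / 2
midsegment = 28 / 2
midsegment = 14

14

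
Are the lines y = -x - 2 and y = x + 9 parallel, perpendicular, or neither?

Slope of line 1: m1 = -1
Slope of line 2: m2 = 1
Two lines are perpendicular when the product of their slopes is -1 (negative reciprocals).
m1 * m2 = (-1) * (1) = -1, confirming perpendicularity.

Perpendicular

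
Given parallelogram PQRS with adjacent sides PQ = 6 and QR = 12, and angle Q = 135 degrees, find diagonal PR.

Using the law of cosines:
d^2 = 6^2 + 12^2 - 2(6)(12)cos(135 degrees)
d^2 = 36 + 144 - 144*-sqrt(2)/2
d^2 = 72*sqrt(2) + 180
d = 6*sqrt(2*sqrt(2) + 5)

6*sqrt(2*sqrt(2) + 5)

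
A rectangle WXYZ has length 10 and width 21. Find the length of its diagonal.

Using the Pythagorean theorem:
d² = 10² + 21² = 100 + 441 = 541
d = sqrt(541)

sqrt(541)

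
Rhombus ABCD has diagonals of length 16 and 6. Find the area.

Area = (16 * 6) / 2 = 96 / 2 = 48

48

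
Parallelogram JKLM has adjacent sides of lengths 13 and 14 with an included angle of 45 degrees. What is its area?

Area = 13 * 14 * sin(45°) = 182 * sqrt(2)/2 = 91*sqrt(2)

91*sqrt(2)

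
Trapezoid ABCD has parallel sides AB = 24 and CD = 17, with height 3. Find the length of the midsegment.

midsegment = (24 + 17) / 2 = 41 / 2 = 41/2

41/2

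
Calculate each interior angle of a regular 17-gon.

Each interior angle of a regular n-gon is (n - 2) * 180 / n.
For n = 17: (17 - 2) * 180 / 17 = 2700/17 = 2700/17 degrees.

2700/17 degrees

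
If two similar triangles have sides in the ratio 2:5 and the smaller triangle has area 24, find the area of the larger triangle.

The ratio of areas of similar triangles = (side ratio)^2.
Side ratio = 2:5, so area ratio = 4:25.
Area of the larger triangle / Area of the smaller triangle = 25/4
Area of the larger triangle = 24 * 25/4 = 150

150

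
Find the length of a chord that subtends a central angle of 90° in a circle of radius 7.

Drop a perpendicular from the center to the chord, bisecting both the chord and the central angle.
Each half-chord = r sin(θ/2) = 7 sin(45°).
The full chord = 2 × 7 × sin(45°) = 7*sqrt(2).

7*sqrt(2)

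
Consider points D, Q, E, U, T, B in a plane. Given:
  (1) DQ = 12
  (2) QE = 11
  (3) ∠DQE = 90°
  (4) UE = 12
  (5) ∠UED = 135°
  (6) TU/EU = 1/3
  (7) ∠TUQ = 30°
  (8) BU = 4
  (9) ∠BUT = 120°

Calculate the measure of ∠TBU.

From the given relations: TU = 1/3·EU = 1/3·12 = 4.
Step 1: By the law of cosines on triangle BUT: BT² = 4² + 4² − 2·4·4·cos(120°) = 48, so BT = 4·√3.
Step 2: By the inverse law of cosines on triangle TBU: cos(∠TBU) = ((4·√3)² + 4² − 4²) / (2·4·√3·4) = 48/55.43 = 0.866, so ∠TBU = 30°.

Therefore, the measure of angle ∠TBU = 30°.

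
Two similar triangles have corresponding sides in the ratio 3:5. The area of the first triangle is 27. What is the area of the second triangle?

For similar figures, the area ratio equals the square of the side ratio.
Side ratio (the first triangle to the second triangle) = 3:5, so area ratio = 3^2:5^2 = 9:25.
If the area of the first triangle is 27, then the area of the second triangle = 27 * (25/9) = 75.

75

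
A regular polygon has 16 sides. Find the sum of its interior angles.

The sum of interior angles of an n-sided polygon is (n - 2) * 180.
For n = 16: (16 - 2) * 180 = 14 * 180 = 2520 degrees.

2520 degrees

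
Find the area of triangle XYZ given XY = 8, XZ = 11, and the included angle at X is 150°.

When two sides and the included angle are known, the area formula is (1/2)ab sin(C).
The height from one side to the opposite vertex is 11 sin(150°) = 11/2.
Area = (1/2) * 8 * 11/2 = 22.

22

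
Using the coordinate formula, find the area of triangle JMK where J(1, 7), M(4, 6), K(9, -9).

Shoelace: Area = (1/2)|1(6--9) + 4(-9-7) + 9(7-6)| = (1/2)(40) = 20

20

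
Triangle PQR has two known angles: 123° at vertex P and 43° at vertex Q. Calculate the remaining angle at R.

angle R = 180 - 123 - 43 = 14 degrees.

14 degrees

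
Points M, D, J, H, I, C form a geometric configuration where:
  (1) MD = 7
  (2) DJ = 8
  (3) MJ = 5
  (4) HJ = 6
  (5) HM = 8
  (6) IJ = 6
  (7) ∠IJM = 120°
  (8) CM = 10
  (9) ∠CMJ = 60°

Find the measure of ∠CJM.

Step 1: By the law of cosines on triangle JMC: JC² = 5² + 10² − 2·5·10·cos(60°) = 75, so JC = 5·√3.
Step 2: By the inverse law of cosines on triangle CJM: cos(∠CJM) = ((5·√3)² + 5² − 10²) / (2·5·√3·5) = 0/86.6 = 0, so ∠CJM = 90°.

Therefore, the measure of angle ∠CJM = 90°.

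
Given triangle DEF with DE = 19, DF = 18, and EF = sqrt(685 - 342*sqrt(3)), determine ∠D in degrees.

By the inverse law of cosines: cos(D) = (DE² + DF² - EF²) / (2 × DE × DF)
cos(D) = (19² + 18² - (sqrt(685 - 342*sqrt(3)))²) / (2 × 19 × 18)
cos(D) = (361 + 324 - (685 - 342*sqrt(3))) / 684
cos(D) = sqrt(3)/2
D = arccos(sqrt(3)/2) = 30°

30°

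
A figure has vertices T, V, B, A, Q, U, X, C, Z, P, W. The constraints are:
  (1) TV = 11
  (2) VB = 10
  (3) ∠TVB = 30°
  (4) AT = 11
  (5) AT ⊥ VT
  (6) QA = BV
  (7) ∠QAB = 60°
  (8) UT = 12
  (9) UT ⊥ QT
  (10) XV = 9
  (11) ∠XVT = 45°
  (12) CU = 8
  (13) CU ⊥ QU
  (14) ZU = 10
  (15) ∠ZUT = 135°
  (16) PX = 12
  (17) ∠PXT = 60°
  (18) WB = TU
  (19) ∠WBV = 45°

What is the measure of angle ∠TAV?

Step 1: By the law of cosines on triangle ATV: AV² = 11² + 11² − 2·11·11·cos(90°) = 242, so AV = 11·√2.
Step 2: By the inverse law of cosines on triangle TAV: cos(∠TAV) = (11² + (11·√2)² − 11²) / (2·11·11·√2) = 242/342.24 = 0.7071, so ∠TAV = 45°.

Therefore, the measure of angle ∠TAV = 45°.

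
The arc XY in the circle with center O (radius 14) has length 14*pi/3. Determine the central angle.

The full circumference is 2πr = 28*pi.
The arc is 14*pi/3 / 28*pi = 1/6 of the full circle.
So the central angle = 1/6 × 360° = 60°.

60°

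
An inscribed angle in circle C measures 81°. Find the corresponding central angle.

Central angle = 2 × 81° = 162° (inscribed angle theorem).

162°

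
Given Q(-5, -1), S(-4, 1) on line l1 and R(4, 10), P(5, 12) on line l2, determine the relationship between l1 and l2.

Slope of line 1: m1 = (1 - -1)/(-4 - -5) = 2/1 = 2
Slope of line 2: m2 = (12 - 10)/(5 - 4) = 2/1 = 2
m1 = m2, so the lines are parallel.

Parallel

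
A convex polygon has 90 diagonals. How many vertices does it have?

Using d = n(n - 3)/2, we solve 90 = n(n - 3)/2.
So n(n - 3) = 180.
Testing n = 15: 15 * 12 = 180 = 180. Correct.
The polygon has 15 sides.

15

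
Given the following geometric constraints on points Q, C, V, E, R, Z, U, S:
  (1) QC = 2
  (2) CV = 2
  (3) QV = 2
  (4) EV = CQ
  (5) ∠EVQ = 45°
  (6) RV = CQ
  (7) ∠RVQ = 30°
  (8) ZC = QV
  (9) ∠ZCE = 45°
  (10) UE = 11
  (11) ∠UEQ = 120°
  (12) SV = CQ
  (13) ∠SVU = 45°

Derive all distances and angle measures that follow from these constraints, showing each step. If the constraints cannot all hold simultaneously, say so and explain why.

The constraints are consistent.

From the given relations:
  EV = CQ = 2
  RV = CQ = 2
  ZC = QV = 2
  SV = CQ = 2

Step 1: From QV = 2, VE = 2, and ∠QVE = 45°, by the law of cosines:
  QE² = QV² + VE² - 2·QV·VE·cos(45°) = 4 + 4 - 5.657 = 2.343
  QE ≈ 1.53

Step 2: From QV = 2, VR = 2, and ∠QVR = 30°, by the law of cosines:
  QR² = QV² + VR² - 2·QV·VR·cos(30°) = 4 + 4 - 6.928 = 1.072
  QR ≈ 1.04

Step 3: From QC = 2, QV = 2, CV = 2, by the inverse law of cosines:
  cos(∠CQV) = (QC² + QV² - CV²) / (2·QC·QV)
  ∠CQV = 60°

Step 4: From CQ = 2, CV = 2, QV = 2, by the inverse law of cosines:
  cos(∠QCV) = (CQ² + CV² - QV²) / (2·CQ·CV)
  ∠QCV = 60°

Step 5: From VC = 2, VQ = 2, CQ = 2, by the inverse law of cosines:
  cos(∠CVQ) = (VC² + VQ² - CQ²) / (2·VC·VQ)
  ∠CVQ = 60°

Step 6: From QE = 1.53, EU = 11, and ∠QEU = 120°, by the law of cosines:
  QU² = QE² + EU² - 2·QE·EU·cos(120°) = 2.343 + 121 + 16.84 = 140.2
  QU ≈ 11.84

Step 7: From QE = 1.53, QV = 2, EV = 2, by the inverse law of cosines:
  cos(∠EQV) = (QE² + QV² - EV²) / (2·QE·QV)
  ∠EQV = 67.5°

Step 8: From QR = 1.04, QV = 2, RV = 2, by the inverse law of cosines:
  cos(∠RQV) = (QR² + QV² - RV²) / (2·QR·QV)
  ∠RQV = 75°

Step 9: From EQ = 1.53, EV = 2, QV = 2, by the inverse law of cosines:
  cos(∠QEV) = (EQ² + EV² - QV²) / (2·EQ·EV)
  ∠QEV = 67.5°

Step 10: From RQ = 1.04, RV = 2, QV = 2, by the inverse law of cosines:
  cos(∠QRV) = (RQ² + RV² - QV²) / (2·RQ·RV)
  ∠QRV = 75°

Step 11: From QE = 1.53, QU = 11.84, EU = 11, by the inverse law of cosines:
  cos(∠EQU) = (QE² + QU² - EU²) / (2·QE·QU)
  ∠EQU = 53.57°

Step 12: From UE = 11, UQ = 11.84, EQ = 1.53, by the inverse law of cosines:
  cos(∠EUQ) = (UE² + UQ² - EQ²) / (2·UE·UQ)
  ∠EUQ = 6.43°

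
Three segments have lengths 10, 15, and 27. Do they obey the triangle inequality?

No.
The triangle inequality is violated: 10 + 15 = 25 ≤ 27.
These lengths cannot form a triangle.

No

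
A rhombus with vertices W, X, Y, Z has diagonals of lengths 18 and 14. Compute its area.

Area = (18 * 14) / 2 = 252 / 2 = 126

126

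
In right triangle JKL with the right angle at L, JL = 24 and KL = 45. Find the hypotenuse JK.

In a right triangle, the square of the hypotenuse equals the sum of the squares of the two legs.
The legs are 24 and 45, so the hypotenuse = sqrt(576 + 2025) = sqrt(2601) = 51.

51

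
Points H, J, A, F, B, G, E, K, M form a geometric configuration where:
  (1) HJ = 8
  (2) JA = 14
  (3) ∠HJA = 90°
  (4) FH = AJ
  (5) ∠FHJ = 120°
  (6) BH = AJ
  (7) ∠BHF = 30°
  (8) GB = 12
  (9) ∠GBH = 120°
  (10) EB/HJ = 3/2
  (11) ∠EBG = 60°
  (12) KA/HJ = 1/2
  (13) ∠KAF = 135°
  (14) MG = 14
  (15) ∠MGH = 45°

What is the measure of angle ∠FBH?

From the given relations: BH = AJ = 14; FH = AJ = 14.
Step 1: By the law of cosines on triangle BHF: BF² = 14² + 14² − 2·14·14·cos(30°) = 52.52, so BF ≈ 7.25.
Step 2: By the inverse law of cosines on triangle FBH: cos(∠FBH) = (7.25² + 14² − 14²) / (2·7.25·14) = 52.52/202.91 = 0.2588, so ∠FBH = 75°.

Therefore, the measure of angle ∠FBH = 75°.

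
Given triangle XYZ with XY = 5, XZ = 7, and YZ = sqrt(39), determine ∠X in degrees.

cos(X) = (5² + 7² - (sqrt(39))²) / (2 × 5 × 7) = 1/2, so X = arccos(1/2) = 60°.

60°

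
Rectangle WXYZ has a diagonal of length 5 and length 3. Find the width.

Using the Pythagorean theorem: d^2 = a^2 + b^2
b^2 = d^2 - a^2
b^2 = 25 - 9
b^2 = 16
b = sqrt(16) = 4

4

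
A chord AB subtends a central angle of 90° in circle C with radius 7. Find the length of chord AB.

Drop a perpendicular from the center to the chord, bisecting both the chord and the central angle.
Each half-chord = r sin(θ/2) = 7 sin(45°).
The full chord = 2 × 7 × sin(45°) = 7*sqrt(2).

7*sqrt(2)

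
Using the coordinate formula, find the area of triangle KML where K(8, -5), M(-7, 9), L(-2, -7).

Using the Shoelace formula for a triangle:
Area = (1/2)|x0(y1 - y2) + x1(y2 - y0) + x2(y0 - y1)|
Area = (1/2)|8(9 - -7) + -7(-7 - -5) + -2(-5 - 9)|
Area = (1/2)|128 + 14 + 28|
Area = (1/2)|170|
Area = (1/2)(170)
Area = 85

85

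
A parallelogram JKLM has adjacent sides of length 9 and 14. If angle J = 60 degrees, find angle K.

In a parallelogram, consecutive angles are supplementary (sum to 180°).
angle K = 180 - angle J
angle K = 180 - 60
angle K = 120 degrees

120 degrees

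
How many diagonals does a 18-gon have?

Total line segments between 18 vertices = C(18,2) = 153.
Subtract the 18 sides: 153 - 18 = 135 diagonals.

135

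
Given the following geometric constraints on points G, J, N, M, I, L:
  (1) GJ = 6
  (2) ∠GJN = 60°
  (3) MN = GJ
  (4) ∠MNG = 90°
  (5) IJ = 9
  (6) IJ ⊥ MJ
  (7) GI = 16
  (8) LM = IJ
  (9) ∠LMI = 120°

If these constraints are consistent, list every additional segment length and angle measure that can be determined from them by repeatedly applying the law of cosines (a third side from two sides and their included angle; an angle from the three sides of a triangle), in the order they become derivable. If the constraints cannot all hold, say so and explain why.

These constraints are not satisfiable: by the triangle inequality in triangle JGI, (1) GJ = 6 and (5) IJ = 9 force GI ≤ 6 + 9 = 15, but (7) says GI = 16. No planar figure meets all of them, so nothing further can be derived.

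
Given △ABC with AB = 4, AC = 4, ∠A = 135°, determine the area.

Area = (1/2) * AB * AC * sin(A)
Area = (1/2) * 4 * 4 * sin(135°)
Area = (1/2) * 4 * 4 * sqrt(2)/2
Area = 4*sqrt(2)

4*sqrt(2)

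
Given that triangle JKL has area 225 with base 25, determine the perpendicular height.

height = 2 * 225 / 25 = 18

18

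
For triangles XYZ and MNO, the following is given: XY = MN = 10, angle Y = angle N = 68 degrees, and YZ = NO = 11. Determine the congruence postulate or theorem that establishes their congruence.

The given information matches SAS: Two pairs of corresponding sides and the included angle are equal (Side-Angle-Side).

SAS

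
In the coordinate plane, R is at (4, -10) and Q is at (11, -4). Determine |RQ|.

d = sqrt((11 - 4)^2 + (-4 - -10)^2)
d = sqrt(7^2 + 6^2)
d = sqrt(49 + 36)
d = sqrt(85)

sqrt(85)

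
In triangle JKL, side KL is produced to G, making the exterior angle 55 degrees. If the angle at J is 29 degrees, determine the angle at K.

angle K = 55 - 29 = 26 degrees (exterior angle theorem).

26 degrees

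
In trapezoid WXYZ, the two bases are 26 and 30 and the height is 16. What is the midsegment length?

midsegment = (26 + 30) / 2 = 56 / 2 = 28

28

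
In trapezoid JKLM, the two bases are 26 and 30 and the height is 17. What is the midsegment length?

midsegment = (26 + 30) / 2 = 56 / 2 = 28

28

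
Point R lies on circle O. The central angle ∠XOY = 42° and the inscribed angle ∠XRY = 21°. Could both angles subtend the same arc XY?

By the inscribed angle theorem, if both angles subtend the same arc, the inscribed angle must be half the central angle.
Half of 42° = 21°, which equals the given inscribed angle of 21°.
Therefore, yes, they correspond to the same arc.

Yes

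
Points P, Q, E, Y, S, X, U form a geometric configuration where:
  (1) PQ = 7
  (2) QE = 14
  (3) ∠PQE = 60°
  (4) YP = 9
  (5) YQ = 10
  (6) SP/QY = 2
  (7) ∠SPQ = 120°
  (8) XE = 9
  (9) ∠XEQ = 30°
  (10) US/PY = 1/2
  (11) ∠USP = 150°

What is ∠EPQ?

Step 1: By the law of cosines on triangle PQE: PE² = 7² + 14² − 2·7·14·cos(60°) = 147, so PE = 7·√3.
Step 2: By the inverse law of cosines on triangle EPQ: cos(∠EPQ) = ((7·√3)² + 7² − 14²) / (2·7·√3·7) = 0/169.74 = 0, so ∠EPQ = 90°.

Therefore, the measure of angle ∠EPQ = 90°.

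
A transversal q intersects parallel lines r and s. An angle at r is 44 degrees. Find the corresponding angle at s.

When a transversal crosses parallel lines, angles in the same position at each intersection are called corresponding angles.
These are always equal, so the answer is 44 degrees.

44 degrees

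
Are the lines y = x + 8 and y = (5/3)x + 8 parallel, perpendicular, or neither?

Slope of line 1: m1 = 1
Slope of line 2: m2 = 5/3
m1 != m2 (1 != 5/3), so not parallel.
m1 * m2 = (1) * (5/3) = 5/3 != -1, so not perpendicular.
The lines are neither parallel nor perpendicular.

Neither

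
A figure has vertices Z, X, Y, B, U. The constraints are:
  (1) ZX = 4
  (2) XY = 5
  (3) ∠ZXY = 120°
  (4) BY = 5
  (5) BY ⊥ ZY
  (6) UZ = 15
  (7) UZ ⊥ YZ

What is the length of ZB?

Step 1: By the law of cosines on triangle ZXY: ZY² = 4² + 5² − 2·4·5·cos(120°) = 61, so ZY = √61.
Step 2: By the law of cosines on triangle ZYB: ZB² = √61² + 5² − 2·√61·5·cos(90°) = 86, so ZB = √86.

Therefore, the length of ZB = √86.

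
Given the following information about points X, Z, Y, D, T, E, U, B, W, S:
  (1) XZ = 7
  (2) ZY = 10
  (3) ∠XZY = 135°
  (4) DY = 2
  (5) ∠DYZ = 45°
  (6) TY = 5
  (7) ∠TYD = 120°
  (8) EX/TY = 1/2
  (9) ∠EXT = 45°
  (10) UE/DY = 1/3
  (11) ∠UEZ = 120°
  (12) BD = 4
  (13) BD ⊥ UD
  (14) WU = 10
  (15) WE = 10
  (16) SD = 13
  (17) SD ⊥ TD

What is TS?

Step 1: By the law of cosines on triangle DYT: DT² = 2² + 5² − 2·2·5·cos(120°) = 39, so DT = √39.
Step 2: By the law of cosines on triangle TDS: TS² = √39² + 13² − 2·√39·13·cos(90°) = 208, so TS = 4·√13.

Therefore, the length of TS = 4·√13.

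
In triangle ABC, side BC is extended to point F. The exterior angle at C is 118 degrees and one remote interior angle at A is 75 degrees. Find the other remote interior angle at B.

By the exterior angle theorem: exterior angle = sum of remote interior angles.
118 = 75 + angle B
angle B = 118 - 75 = 43 degrees

43 degrees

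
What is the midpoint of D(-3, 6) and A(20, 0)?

The midpoint is the average of the coordinates:
x: (-3 + 20)/2 = 17/2
y: (6 + 0)/2 = 3
Midpoint = (17/2, 3)

(17/2, 3)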